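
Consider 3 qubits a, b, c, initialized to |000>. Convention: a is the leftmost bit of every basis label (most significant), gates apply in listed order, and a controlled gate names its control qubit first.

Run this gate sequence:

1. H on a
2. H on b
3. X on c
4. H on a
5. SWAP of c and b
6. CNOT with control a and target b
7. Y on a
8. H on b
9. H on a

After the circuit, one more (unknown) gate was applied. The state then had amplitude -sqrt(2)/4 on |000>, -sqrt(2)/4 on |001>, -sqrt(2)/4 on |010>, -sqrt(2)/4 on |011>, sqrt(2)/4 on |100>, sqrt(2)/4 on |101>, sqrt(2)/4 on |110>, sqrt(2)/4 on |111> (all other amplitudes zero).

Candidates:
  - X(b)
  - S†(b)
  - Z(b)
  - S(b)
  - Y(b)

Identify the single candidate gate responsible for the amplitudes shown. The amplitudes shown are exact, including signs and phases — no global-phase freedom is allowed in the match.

It was Y(b) that produced the state shown.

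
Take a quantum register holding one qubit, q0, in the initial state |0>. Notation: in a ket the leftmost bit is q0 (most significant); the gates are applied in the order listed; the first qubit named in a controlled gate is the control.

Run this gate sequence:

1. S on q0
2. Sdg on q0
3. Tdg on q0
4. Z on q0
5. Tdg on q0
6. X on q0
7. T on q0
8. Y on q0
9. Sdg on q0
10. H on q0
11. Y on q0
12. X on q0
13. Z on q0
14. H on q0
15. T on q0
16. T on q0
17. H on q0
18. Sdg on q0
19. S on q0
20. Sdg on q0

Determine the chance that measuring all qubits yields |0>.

The probability of measuring |0> is 1/2.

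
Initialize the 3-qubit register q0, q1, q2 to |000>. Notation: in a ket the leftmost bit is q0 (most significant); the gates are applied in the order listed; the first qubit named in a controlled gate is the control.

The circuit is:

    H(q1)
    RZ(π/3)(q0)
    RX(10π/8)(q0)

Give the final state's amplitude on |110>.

|110> carries amplitude -sqrt(2*sqrt(2) + 4)*exp(I*pi/3)/4 in the final state.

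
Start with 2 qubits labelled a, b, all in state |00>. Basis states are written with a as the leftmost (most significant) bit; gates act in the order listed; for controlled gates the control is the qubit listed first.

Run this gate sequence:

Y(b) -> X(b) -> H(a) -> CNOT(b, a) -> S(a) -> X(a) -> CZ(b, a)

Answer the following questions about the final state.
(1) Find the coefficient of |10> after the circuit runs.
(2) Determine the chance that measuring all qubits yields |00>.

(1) The amplitude on |10> is sqrt(2)*I/2.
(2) Outcome |00> occurs with probability 1/2.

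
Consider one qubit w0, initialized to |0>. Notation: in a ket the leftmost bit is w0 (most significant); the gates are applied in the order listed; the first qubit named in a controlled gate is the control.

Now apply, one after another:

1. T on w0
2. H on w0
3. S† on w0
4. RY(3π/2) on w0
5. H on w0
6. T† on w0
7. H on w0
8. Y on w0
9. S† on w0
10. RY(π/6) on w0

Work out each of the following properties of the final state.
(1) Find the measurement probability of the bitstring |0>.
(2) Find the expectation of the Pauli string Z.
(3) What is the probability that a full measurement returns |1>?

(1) The probability of measuring |0> is -sqrt(6)/8 + sqrt(2)/8 + 1/2.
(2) The expectation value of Z is -sqrt(6)/4 + sqrt(2)/4.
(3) A full measurement returns |1> with probability -sqrt(2)/8 + sqrt(6)/8 + 1/2.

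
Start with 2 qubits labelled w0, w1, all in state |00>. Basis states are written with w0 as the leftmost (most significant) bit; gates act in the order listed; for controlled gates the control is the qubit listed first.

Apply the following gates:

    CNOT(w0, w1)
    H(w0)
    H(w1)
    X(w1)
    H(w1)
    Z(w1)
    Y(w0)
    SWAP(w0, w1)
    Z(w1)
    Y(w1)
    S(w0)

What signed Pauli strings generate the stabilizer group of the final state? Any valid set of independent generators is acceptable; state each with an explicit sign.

The stabilizer group can be generated by -IX, +ZI, among other valid generating sets. Key observation: steps 3-6 multiply out to the identity, so the circuit reduces to the remaining gates.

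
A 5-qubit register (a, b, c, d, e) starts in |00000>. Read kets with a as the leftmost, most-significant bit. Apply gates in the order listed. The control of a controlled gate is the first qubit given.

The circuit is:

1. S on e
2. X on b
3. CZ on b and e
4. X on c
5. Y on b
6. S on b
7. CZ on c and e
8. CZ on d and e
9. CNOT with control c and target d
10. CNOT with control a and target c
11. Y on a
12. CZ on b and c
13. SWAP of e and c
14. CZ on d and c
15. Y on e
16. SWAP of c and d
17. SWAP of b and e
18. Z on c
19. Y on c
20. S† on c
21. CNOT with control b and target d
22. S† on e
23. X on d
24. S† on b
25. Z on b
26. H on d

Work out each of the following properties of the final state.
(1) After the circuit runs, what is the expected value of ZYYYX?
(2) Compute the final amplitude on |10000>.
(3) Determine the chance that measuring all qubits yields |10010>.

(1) The observable ZYYYX averages to 0.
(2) The final state's coefficient on |10000> equals sqrt(2)/2.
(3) Outcome |10010> occurs with probability 1/2.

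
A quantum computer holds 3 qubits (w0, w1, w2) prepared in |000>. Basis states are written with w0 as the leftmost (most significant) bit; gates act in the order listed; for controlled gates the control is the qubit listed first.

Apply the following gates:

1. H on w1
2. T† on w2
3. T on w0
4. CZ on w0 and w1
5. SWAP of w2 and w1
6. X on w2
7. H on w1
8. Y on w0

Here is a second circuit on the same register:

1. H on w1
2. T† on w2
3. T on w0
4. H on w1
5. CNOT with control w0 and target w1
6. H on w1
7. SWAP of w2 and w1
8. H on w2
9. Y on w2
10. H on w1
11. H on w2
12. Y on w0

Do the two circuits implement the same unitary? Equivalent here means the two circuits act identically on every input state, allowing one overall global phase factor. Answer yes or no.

No, they are not equivalent — no single phase factor reconciles the two unitaries.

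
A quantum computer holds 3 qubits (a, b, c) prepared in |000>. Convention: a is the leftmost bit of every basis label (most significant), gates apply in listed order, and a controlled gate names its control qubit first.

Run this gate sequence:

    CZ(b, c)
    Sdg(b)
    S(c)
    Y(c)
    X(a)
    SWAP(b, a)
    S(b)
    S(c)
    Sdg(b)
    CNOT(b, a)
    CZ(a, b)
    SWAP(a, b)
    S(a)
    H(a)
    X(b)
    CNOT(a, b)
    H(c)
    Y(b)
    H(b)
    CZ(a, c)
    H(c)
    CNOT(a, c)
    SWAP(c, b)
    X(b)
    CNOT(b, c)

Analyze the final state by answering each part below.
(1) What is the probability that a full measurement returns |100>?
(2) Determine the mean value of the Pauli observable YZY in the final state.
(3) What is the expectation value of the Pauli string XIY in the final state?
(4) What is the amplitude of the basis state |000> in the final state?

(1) Outcome |100> occurs with probability 1/4.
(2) In the final state, YZY has expectation -1.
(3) In the final state, XIY has expectation 0.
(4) The final state's coefficient on |000> equals -1/2.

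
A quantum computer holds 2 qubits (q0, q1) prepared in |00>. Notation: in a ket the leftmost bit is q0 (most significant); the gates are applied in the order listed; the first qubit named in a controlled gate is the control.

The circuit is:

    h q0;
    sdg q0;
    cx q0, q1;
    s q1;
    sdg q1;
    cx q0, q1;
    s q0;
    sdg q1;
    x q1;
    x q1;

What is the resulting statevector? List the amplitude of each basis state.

The final amplitudes are sqrt(2)/2 on |00>, 0 on |01>, sqrt(2)/2 on |10>, 0 on |11>.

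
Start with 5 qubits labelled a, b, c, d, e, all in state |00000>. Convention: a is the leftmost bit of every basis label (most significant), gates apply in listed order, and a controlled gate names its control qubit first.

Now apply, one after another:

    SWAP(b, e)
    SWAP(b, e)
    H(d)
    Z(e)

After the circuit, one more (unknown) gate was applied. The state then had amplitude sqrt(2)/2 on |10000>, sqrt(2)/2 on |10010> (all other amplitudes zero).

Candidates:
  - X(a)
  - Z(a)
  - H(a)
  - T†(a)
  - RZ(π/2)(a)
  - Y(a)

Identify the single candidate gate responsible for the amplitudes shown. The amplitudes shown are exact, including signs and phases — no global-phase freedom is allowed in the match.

The unique candidate consistent with the amplitudes is X(a).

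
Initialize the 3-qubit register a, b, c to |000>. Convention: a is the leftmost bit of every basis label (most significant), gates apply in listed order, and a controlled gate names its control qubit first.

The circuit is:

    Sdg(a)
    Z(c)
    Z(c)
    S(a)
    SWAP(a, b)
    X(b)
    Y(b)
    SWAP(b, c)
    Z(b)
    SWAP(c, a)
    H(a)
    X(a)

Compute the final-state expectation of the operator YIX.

In the final state, YIX has expectation 0. Key observation: gates 1-4 undo each other exactly, leaving only the rest of the circuit to track.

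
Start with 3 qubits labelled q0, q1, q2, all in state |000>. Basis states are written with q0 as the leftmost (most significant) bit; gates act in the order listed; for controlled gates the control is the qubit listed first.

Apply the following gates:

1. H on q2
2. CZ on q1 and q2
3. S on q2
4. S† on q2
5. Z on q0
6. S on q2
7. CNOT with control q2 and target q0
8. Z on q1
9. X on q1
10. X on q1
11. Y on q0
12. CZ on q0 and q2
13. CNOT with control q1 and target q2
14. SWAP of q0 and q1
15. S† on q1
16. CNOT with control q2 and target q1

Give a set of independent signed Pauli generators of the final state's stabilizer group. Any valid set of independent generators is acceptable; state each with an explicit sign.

The final state is stabilized by the group generated by +IIX, +ZII, -IZI; other independent generating sets are equally valid.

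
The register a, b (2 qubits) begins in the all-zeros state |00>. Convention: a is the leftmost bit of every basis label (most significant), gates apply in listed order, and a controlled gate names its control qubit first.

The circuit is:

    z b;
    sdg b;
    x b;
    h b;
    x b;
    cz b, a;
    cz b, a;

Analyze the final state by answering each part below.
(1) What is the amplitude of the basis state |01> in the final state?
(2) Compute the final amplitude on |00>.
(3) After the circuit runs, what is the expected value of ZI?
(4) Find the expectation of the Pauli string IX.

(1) The amplitude on |01> is sqrt(2)/2.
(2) |00> carries amplitude -sqrt(2)/2 in the final state.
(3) The expectation value of ZI is 1.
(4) In the final state, IX has expectation -1.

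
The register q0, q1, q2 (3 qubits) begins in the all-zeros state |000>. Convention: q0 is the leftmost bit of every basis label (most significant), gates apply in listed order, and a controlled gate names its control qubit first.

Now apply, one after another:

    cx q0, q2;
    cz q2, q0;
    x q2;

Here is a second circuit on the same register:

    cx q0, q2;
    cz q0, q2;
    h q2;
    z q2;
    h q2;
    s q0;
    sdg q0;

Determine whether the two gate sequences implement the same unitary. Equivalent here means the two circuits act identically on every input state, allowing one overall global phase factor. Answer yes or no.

Yes: on every input state the two circuits agree up to one overall phase factor.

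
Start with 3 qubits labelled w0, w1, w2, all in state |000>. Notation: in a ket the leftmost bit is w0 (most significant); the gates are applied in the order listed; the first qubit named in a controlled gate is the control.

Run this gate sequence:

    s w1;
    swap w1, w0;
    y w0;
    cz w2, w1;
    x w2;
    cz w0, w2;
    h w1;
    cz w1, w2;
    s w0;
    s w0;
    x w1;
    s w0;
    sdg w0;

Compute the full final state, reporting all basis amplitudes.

The resulting statevector has amplitude -sqrt(2)*I/2 on |101>, sqrt(2)*I/2 on |111>, and 0 on every other basis state.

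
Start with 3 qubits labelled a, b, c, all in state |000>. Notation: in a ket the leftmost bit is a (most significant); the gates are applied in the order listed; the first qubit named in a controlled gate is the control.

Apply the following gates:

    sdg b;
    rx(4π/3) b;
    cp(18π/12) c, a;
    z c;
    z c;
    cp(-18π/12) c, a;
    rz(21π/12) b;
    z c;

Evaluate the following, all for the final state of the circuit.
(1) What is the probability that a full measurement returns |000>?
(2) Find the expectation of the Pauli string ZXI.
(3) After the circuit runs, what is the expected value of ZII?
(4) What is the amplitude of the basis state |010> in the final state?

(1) Outcome |000> occurs with probability 1/4. Key observation: the block from step 3 through step 6 cancels to the identity and can be dropped.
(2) The expectation value of ZXI is sqrt(6)/4.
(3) The expectation value of ZII is 1.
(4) The final state's coefficient on |010> equals sqrt(3)*exp(3*I*pi/8)/2.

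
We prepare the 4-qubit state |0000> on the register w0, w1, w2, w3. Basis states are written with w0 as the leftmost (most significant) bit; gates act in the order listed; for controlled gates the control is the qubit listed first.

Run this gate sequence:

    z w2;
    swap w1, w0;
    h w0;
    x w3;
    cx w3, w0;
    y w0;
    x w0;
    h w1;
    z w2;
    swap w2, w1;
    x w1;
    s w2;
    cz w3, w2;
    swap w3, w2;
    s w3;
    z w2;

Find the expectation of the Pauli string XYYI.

The expectation value of XYYI is 0.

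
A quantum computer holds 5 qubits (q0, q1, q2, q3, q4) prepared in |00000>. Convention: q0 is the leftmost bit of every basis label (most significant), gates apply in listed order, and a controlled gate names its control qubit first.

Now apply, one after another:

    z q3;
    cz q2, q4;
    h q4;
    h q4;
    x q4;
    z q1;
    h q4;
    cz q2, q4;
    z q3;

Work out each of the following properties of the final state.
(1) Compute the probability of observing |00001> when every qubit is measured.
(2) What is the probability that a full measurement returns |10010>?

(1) A full measurement returns |00001> with probability 1/2.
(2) A full measurement returns |10010> with probability 0.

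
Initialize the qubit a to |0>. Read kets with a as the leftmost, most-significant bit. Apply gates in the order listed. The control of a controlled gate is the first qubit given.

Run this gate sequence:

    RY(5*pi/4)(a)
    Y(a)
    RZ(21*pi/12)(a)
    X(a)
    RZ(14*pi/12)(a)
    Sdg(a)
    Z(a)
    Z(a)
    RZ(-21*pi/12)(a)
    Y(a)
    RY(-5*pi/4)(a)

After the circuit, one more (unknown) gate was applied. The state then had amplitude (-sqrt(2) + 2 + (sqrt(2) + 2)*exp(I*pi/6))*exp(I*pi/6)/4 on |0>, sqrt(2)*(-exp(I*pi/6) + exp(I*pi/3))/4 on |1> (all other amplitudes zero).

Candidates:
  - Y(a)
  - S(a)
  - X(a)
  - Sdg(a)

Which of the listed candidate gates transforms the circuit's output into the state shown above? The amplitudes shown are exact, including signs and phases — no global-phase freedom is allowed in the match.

The applied gate was X(a).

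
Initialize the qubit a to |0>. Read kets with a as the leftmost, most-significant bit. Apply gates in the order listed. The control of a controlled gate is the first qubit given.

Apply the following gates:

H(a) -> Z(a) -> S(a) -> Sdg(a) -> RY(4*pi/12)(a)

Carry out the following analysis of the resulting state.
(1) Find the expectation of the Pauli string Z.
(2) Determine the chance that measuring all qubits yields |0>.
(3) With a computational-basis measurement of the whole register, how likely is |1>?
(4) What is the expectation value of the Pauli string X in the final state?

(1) In the final state, Z has expectation sqrt(3)/2. Key observation: gates 3-4 undo each other exactly, leaving only the rest of the circuit to track.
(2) Outcome |0> occurs with probability sqrt(3)/4 + 1/2.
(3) The probability of measuring |1> is 1/2 - sqrt(3)/4.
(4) The expectation value of X is -1/2.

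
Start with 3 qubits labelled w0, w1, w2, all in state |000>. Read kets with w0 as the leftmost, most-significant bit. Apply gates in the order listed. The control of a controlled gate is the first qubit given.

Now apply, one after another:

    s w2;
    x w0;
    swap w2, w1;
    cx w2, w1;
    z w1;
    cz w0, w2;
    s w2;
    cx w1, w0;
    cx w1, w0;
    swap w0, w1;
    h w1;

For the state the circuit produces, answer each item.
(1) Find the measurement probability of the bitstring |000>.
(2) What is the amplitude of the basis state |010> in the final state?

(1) A full measurement returns |000> with probability 1/2. Key observation: the block from step 8 through step 9 cancels to the identity and can be dropped.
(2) The amplitude on |010> is -sqrt(2)/2.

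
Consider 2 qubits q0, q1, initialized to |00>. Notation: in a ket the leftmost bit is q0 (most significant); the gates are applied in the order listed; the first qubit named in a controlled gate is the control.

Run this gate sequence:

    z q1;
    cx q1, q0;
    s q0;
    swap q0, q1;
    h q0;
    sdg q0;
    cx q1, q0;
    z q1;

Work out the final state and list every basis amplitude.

After the circuit, the state carries amplitude sqrt(2)/2 on |00>, 0 on |01>, -sqrt(2)*I/2 on |10>, 0 on |11>.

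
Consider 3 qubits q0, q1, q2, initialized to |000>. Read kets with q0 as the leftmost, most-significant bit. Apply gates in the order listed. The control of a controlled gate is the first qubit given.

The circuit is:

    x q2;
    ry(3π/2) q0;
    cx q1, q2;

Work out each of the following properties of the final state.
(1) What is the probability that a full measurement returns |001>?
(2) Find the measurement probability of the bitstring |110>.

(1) A full measurement returns |001> with probability 1/2.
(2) A full measurement returns |110> with probability 0.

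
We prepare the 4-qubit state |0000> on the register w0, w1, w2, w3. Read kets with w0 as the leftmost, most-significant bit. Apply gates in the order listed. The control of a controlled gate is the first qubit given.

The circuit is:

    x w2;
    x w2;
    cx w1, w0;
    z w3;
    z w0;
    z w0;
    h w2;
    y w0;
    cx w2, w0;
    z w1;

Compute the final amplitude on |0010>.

The final state's coefficient on |0010> equals sqrt(2)*I/2.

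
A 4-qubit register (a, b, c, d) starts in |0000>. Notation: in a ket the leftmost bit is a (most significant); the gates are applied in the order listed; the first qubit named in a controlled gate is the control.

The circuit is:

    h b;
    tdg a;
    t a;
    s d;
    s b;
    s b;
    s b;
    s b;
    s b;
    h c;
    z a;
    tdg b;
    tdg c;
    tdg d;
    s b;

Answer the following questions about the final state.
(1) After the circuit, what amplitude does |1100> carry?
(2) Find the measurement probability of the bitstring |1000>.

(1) The final state's coefficient on |1100> equals 0. Key observation: the block from step 6 through step 9 cancels to the identity and can be dropped.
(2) The probability of measuring |1000> is 0.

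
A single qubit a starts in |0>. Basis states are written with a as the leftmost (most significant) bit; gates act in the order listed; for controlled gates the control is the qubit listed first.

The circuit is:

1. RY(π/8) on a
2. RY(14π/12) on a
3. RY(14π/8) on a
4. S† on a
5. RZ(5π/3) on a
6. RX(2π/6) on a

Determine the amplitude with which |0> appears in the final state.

|0> carries amplitude 3*sqrt(2)*sqrt(sqrt(2)/4 + 1/2)*exp(-5*I*pi/6)*cos(pi/16)/8 + 3*sqrt(2)*sqrt(sqrt(2)/4 + 1/2)*exp(-5*I*pi/6)*sin(pi/16)/8 - sqrt(2)*sqrt(1/2 - sqrt(2)/4)*exp(5*I*pi/6)*cos(pi/16)/8 + sqrt(6)*sqrt(sqrt(2)/4 + 1/2)*exp(-5*I*pi/6)*sin(pi/16)/8 - sqrt(6)*sqrt(sqrt(2)/4 + 1/2)*exp(5*I*pi/6)*sin(pi/16)/8 + 3*sqrt(2)*sqrt(1/2 - sqrt(2)/4)*exp(-5*I*pi/6)*sin(pi/16)/8 + sqrt(2)*sqrt(1/2 - sqrt(2)/4)*exp(5*I*pi/6)*sin(pi/16)/8 + sqrt(6)*sqrt(1/2 - sqrt(2)/4)*exp(5*I*pi/6)*sin(pi/16)/8 - sqrt(6)*sqrt(1/2 - sqrt(2)/4)*exp(-5*I*pi/6)*sin(pi/16)/8 + sqrt(2)*sqrt(sqrt(2)/4 + 1/2)*exp(5*I*pi/6)*sin(pi/16)/8 + sqrt(6)*sqrt(1/2 - sqrt(2)/4)*exp(5*I*pi/6)*cos(pi/16)/8 - sqrt(6)*sqrt(1/2 - sqrt(2)/4)*exp(-5*I*pi/6)*cos(pi/16)/8 + sqrt(2)*sqrt(sqrt(2)/4 + 1/2)*exp(5*I*pi/6)*cos(pi/16)/8 - 3*sqrt(2)*sqrt(1/2 - sqrt(2)/4)*exp(-5*I*pi/6)*cos(pi/16)/8 + sqrt(6)*sqrt(sqrt(2)/4 + 1/2)*exp(5*I*pi/6)*cos(pi/16)/8 - sqrt(6)*sqrt(sqrt(2)/4 + 1/2)*exp(-5*I*pi/6)*cos(pi/16)/8 in the final state.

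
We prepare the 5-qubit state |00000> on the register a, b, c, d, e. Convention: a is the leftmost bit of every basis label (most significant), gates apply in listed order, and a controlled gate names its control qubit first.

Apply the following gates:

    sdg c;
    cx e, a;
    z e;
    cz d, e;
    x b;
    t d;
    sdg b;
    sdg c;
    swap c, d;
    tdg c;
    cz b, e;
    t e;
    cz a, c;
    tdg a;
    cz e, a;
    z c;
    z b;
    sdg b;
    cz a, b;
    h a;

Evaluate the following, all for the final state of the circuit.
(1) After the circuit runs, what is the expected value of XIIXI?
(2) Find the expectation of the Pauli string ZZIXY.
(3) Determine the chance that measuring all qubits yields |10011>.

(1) In the final state, XIIXI has expectation 0.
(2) In the final state, ZZIXY has expectation 0.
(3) Outcome |10011> occurs with probability 0.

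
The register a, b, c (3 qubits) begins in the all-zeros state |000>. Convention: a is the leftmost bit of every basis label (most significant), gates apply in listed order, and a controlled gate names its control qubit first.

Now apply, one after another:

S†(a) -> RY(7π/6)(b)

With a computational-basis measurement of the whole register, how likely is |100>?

A full measurement returns |100> with probability 0.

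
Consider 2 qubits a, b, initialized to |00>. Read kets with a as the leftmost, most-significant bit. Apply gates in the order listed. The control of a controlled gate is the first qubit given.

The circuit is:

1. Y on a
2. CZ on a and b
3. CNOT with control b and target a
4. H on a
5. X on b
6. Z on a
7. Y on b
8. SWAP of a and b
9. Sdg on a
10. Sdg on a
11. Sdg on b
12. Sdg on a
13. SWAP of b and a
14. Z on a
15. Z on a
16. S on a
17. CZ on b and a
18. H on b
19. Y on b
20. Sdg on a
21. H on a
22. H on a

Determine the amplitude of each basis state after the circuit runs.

After the circuit, the state carries amplitude -I/2 on |00>, I/2 on |01>, -1/2 on |10>, 1/2 on |11>.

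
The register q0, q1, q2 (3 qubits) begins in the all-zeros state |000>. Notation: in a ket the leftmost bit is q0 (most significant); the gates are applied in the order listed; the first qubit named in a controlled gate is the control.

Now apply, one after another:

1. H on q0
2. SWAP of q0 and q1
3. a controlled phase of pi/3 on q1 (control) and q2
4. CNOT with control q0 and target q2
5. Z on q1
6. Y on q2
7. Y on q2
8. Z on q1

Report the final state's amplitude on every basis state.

The final amplitudes are sqrt(2)/2 on |000>, sqrt(2)/2 on |010>, and 0 on every other basis state.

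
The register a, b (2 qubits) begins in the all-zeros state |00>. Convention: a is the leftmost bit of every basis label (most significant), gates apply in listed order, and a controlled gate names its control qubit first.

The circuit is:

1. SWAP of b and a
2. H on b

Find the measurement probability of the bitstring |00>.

A full measurement returns |00> with probability 1/2.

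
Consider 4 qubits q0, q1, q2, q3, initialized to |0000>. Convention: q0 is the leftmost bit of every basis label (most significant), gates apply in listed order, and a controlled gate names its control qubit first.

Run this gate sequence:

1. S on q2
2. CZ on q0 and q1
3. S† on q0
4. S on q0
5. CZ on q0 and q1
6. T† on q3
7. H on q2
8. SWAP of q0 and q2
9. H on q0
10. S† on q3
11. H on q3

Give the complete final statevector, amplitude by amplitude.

After the circuit, the state carries amplitude sqrt(2)/2 on |0000>, sqrt(2)/2 on |0001>, and 0 on every other basis state. Key observation: the block from step 2 through step 5 cancels to the identity and can be dropped.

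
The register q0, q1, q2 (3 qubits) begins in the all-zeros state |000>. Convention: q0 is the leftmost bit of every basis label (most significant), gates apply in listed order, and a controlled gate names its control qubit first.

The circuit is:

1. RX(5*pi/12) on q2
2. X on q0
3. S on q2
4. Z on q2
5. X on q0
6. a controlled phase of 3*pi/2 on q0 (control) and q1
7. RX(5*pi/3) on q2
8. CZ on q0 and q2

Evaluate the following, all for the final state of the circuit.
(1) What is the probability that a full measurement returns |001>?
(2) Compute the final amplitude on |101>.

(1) Outcome |001> occurs with probability -sqrt(6)/16 + sqrt(2)/16 + 1/2.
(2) The amplitude on |101> is 0.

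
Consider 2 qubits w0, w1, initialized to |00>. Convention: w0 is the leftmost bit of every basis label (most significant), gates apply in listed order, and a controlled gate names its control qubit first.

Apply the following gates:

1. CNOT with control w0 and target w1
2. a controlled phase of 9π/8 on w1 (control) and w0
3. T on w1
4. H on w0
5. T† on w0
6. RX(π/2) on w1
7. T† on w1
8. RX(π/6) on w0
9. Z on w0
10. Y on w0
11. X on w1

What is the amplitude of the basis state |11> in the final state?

The amplitude on |11> is (-sqrt(6) + sqrt(2) - (sqrt(2) + sqrt(6))*exp(3*I*pi/4))*exp(3*I*pi/4)/8.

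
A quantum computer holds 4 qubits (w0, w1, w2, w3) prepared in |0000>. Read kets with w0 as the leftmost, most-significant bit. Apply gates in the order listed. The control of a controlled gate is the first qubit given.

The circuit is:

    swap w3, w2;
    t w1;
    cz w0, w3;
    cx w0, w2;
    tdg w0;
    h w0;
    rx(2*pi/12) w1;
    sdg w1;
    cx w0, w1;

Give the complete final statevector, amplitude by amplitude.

The final amplitudes are 1/4 + sqrt(3)/4 on |0000>, 1/4 - sqrt(3)/4 on |0100>, 1/4 - sqrt(3)/4 on |1000>, 1/4 + sqrt(3)/4 on |1100>, and 0 on every other basis state.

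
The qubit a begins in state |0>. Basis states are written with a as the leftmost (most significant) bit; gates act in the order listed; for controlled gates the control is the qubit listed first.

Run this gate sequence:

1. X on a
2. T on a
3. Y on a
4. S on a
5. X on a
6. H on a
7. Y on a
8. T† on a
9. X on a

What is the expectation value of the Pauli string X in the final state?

The observable X averages to sqrt(2)/2.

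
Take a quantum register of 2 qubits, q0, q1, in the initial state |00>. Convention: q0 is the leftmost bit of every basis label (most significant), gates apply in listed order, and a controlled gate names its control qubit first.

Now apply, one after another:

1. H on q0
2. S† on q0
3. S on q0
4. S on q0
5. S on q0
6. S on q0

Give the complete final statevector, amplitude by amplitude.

The resulting statevector has amplitude sqrt(2)/2 on |00>, 0 on |01>, -sqrt(2)*I/2 on |10>, 0 on |11>. Key observation: steps 3-6 multiply out to the identity, so the circuit reduces to the remaining gates.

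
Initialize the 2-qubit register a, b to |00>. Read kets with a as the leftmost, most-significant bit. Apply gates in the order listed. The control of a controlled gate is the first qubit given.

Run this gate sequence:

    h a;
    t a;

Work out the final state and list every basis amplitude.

The resulting statevector has amplitude sqrt(2)/2 on |00>, 0 on |01>, sqrt(2)*exp(I*pi/4)/2 on |10>, 0 on |11>.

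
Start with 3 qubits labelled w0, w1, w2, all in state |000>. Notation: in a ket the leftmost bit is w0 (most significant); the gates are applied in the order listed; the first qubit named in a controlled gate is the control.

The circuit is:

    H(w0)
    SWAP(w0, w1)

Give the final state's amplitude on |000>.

The final state's coefficient on |000> equals sqrt(2)/2.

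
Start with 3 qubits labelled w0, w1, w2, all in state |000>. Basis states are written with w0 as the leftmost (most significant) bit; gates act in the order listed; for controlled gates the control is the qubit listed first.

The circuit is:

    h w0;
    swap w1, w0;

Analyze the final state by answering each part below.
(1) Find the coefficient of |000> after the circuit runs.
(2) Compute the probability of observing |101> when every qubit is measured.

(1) The final state's coefficient on |000> equals sqrt(2)/2.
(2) Outcome |101> occurs with probability 0.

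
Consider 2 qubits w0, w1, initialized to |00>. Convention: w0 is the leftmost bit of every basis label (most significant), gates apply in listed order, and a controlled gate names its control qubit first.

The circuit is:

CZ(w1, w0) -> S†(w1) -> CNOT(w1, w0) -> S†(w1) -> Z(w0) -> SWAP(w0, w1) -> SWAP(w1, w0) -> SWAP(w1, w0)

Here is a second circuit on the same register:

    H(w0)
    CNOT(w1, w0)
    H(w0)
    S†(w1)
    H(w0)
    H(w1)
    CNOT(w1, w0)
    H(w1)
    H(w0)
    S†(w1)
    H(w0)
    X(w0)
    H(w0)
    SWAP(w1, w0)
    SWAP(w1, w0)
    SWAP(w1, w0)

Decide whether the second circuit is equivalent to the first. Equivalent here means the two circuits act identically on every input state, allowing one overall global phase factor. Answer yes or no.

No — the two circuits implement different unitaries, even allowing a global phase.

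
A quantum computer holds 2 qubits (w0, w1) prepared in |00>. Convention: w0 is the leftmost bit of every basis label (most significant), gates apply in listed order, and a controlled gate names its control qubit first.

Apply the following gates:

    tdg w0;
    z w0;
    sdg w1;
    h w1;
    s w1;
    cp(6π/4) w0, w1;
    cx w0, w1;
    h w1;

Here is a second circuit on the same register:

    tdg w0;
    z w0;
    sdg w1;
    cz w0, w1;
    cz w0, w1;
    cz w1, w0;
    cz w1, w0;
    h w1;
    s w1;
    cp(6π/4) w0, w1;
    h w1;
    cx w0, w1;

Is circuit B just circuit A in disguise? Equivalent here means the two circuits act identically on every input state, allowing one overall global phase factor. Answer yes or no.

No, they are not equivalent — no single phase factor reconciles the two unitaries.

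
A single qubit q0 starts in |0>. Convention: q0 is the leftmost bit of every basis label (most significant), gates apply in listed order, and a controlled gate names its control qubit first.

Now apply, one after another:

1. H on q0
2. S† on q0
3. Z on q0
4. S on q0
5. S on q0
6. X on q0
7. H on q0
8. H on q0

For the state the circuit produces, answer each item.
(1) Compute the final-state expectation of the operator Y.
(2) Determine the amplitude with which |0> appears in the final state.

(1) The observable Y averages to 1.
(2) The amplitude on |0> is -sqrt(2)*I/2.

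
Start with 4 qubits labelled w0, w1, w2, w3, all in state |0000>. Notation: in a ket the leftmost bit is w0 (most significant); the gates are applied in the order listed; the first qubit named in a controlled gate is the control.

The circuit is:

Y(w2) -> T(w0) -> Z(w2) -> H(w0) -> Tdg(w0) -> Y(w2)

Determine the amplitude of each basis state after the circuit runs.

The final amplitudes are -sqrt(2)/2 on |0000>, sqrt(2)*exp(3*I*pi/4)/2 on |1000>, and 0 on every other basis state.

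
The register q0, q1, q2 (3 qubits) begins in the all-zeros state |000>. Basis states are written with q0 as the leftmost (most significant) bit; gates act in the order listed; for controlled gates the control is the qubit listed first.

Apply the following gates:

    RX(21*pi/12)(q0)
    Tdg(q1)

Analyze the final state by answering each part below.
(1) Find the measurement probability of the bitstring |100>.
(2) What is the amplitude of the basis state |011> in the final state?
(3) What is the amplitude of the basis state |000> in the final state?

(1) The probability of measuring |100> is 1/2 - sqrt(2)/4.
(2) The amplitude on |011> is 0.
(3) The final state's coefficient on |000> equals -sqrt(sqrt(2) + 2)/2.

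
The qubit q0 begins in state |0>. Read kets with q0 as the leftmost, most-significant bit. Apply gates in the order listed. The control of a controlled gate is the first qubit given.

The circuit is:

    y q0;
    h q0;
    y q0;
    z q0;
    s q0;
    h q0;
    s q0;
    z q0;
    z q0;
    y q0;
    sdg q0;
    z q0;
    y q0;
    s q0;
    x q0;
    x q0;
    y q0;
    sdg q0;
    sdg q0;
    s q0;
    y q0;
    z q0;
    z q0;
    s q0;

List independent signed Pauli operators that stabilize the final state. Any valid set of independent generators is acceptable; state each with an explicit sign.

The final state is stabilized by the group generated by +X; other independent generating sets are equally valid.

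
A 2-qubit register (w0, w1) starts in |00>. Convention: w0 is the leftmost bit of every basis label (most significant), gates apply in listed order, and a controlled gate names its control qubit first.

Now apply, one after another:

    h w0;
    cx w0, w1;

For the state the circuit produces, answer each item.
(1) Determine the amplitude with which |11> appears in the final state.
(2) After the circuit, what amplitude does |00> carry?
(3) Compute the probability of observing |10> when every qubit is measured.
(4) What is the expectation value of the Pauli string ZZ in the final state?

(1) The final state's coefficient on |11> equals sqrt(2)/2.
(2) The amplitude on |00> is sqrt(2)/2.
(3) The probability of measuring |10> is 0.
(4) The observable ZZ averages to 1.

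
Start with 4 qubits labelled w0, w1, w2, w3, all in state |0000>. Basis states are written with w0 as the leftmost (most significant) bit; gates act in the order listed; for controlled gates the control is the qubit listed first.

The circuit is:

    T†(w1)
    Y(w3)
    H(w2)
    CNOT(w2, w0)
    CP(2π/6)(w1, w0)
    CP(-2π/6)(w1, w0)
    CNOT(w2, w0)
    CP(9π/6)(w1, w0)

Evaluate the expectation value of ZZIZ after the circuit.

In the final state, ZZIZ has expectation -1. Key observation: the block from step 4 through step 7 cancels to the identity and can be dropped.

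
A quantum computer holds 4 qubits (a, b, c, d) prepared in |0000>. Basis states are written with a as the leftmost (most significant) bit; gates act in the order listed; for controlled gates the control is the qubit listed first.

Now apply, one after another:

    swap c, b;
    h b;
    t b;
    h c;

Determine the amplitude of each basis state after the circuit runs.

The resulting statevector has amplitude 1/2 on |0000>, 1/2 on |0010>, exp(I*pi/4)/2 on |0100>, exp(I*pi/4)/2 on |0110>, and 0 on every other basis state.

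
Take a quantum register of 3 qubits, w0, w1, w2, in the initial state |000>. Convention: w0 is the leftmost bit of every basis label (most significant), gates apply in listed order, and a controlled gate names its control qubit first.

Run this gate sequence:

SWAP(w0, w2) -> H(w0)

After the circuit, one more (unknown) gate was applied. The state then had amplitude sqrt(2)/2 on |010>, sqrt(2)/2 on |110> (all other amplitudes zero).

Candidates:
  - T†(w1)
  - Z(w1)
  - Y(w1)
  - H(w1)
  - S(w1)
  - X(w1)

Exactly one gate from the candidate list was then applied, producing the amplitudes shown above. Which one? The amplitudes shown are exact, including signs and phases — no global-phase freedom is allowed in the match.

The unique candidate consistent with the amplitudes is X(w1).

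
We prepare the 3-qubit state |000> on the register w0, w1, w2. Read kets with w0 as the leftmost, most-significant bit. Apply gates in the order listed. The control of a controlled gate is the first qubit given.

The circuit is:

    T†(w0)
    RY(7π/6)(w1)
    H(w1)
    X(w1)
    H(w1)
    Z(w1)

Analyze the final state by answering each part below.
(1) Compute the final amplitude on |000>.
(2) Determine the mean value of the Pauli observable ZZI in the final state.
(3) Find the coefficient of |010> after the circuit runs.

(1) The final state's coefficient on |000> equals -sqrt(6)/4 + sqrt(2)/4. Key observation: the block from step 3 through step 6 cancels to the identity and can be dropped.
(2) The expectation value of ZZI is -sqrt(3)/2.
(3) The final state's coefficient on |010> equals sqrt(2)/4 + sqrt(6)/4.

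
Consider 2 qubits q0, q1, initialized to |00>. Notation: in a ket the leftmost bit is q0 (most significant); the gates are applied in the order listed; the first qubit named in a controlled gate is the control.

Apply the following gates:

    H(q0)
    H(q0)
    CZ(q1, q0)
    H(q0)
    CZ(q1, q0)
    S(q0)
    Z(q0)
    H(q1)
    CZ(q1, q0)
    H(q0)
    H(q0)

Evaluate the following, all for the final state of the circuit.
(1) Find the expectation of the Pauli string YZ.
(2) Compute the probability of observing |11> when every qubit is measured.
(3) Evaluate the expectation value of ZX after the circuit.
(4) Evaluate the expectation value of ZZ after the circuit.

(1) The observable YZ averages to -1.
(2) The probability of measuring |11> is 1/4.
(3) In the final state, ZX has expectation 1.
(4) In the final state, ZZ has expectation 0.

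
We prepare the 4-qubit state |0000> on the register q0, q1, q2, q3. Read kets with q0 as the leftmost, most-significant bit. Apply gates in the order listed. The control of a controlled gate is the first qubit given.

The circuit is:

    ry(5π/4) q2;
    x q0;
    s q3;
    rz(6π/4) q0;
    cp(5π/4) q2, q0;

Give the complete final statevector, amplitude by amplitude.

After the circuit, the state carries amplitude -sqrt(2 - sqrt(2))*exp(3*I*pi/4)/2 on |1000>, sqrt(sqrt(2) + 2)/2 on |1010>, and 0 on every other basis state.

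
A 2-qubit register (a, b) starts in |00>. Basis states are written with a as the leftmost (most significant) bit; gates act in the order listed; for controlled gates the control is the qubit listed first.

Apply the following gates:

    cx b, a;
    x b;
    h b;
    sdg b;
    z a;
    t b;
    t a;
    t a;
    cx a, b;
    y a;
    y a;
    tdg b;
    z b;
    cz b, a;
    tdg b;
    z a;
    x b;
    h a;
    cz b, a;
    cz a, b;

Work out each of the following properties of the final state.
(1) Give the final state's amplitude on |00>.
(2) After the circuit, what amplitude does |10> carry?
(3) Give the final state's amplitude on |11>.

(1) |00> carries amplitude -exp(I*pi/4)/2 in the final state.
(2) The amplitude on |10> is -exp(I*pi/4)/2.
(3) |11> carries amplitude 1/2 in the final state.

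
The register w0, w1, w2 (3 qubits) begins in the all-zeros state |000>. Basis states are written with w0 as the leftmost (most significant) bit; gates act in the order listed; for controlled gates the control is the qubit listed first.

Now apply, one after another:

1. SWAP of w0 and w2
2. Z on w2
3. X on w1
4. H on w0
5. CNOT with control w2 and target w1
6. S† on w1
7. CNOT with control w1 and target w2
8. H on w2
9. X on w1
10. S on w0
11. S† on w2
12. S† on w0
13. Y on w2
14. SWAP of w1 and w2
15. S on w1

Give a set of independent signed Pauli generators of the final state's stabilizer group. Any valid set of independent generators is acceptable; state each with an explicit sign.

The stabilizer group can be generated by +XII, -IXI, +IIZ, among other valid generating sets.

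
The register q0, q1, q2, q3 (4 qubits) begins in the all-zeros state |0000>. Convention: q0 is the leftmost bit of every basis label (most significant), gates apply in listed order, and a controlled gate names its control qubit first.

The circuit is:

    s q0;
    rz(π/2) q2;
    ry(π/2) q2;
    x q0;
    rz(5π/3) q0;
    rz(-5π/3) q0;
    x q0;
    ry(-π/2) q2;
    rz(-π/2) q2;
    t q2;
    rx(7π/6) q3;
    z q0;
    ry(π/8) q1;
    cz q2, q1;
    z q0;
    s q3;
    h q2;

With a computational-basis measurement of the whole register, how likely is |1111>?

The probability of measuring |1111> is 0. Key observation: steps 2-9 multiply out to the identity, so the circuit reduces to the remaining gates.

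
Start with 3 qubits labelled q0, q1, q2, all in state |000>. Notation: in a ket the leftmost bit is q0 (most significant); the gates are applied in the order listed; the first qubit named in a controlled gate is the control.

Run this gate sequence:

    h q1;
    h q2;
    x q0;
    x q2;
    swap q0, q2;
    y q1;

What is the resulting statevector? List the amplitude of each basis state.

The final amplitudes are 0 on |000>, -I/2 on |001>, 0 on |010>, I/2 on |011>, 0 on |100>, -I/2 on |101>, 0 on |110>, I/2 on |111>.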